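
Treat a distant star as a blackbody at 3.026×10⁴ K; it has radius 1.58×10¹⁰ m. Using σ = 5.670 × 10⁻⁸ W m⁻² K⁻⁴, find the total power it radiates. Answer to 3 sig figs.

P ≈ 1.49×10³² W

Surface area A = 4πR² = 4π(1.58×10¹⁰ m)² = 3.13707×10²¹ m².
P = σAT⁴ = 5.670×10⁻⁸ × 3.13707×10²¹ × (3.026×10⁴)⁴ = 1.49×10³² W.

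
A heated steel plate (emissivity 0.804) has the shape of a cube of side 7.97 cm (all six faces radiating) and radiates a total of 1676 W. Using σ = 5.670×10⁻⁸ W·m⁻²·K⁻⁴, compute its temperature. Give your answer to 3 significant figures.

T ≈ 991 K

Area A = 6s² = 6×(0.0797 m)² = 0.0381125 m².
P = εσAT⁴ ⇒ T = (P/(εσA))^(1/4) = (1676/(0.804×5.670×10⁻⁸×0.0381125))^(1/4) = 991 K.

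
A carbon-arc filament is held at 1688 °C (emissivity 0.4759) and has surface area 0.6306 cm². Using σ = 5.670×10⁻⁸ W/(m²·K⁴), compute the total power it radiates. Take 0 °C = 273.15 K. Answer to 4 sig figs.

P ≈ 25.17 W

T = 1688 °C + 273.15 = 1961.15 K.
Area A = 0.6306 cm² = 6.306×10⁻⁵ m².
P = εσAT⁴ = 0.4759 × 5.670×10⁻⁸ × 6.306×10⁻⁵ × (1961.15)⁴ = 25.17 W.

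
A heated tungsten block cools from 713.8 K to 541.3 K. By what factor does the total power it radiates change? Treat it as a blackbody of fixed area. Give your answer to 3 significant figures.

P₂/P₁ ≈ 0.331

P ∝ T⁴, so P₂/P₁ = (T₂/T₁)⁴ = (541.3/713.8)⁴ = (0.758336)⁴ = 0.331.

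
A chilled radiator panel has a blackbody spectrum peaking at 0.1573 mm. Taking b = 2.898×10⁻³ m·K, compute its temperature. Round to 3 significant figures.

Wien's law gives T = b/λ_max = (2.898×10⁻³ m·K)/(1.573×10⁻⁴ m) = 18.4 K.

T ≈ 18.4 K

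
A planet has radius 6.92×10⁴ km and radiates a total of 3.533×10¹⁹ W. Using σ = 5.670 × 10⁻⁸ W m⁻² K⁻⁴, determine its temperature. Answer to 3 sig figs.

T ≈ 319 K

Surface area A = 4πR² = 4π(6.92×10⁷ m)² = 6.01758×10¹⁶ m².
P = σAT⁴ ⇒ T = (P/(σA))^(1/4) = (3.533×10¹⁹/(5.670×10⁻⁸×6.01758×10¹⁶))^(1/4) = 319 K.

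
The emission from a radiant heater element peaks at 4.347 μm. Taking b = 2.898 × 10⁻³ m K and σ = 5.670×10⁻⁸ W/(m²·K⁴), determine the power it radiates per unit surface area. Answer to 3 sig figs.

I ≈ 1.12×10⁴ W/m²

Wien's law: T = b/λ_max = 2.898×10⁻³/4.347×10⁻⁶ = 666.667 K.
Then I = σT⁴ = 5.670×10⁻⁸×(666.667)⁴ = 1.12×10⁴ W/m².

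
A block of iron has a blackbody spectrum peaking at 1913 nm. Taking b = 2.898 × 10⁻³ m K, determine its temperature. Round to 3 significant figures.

T ≈ 1.51×10³ K

Wien's law gives T = b/λ_max = (2.898×10⁻³ m·K)/(1.913×10⁻⁶ m) = 1.51×10³ K.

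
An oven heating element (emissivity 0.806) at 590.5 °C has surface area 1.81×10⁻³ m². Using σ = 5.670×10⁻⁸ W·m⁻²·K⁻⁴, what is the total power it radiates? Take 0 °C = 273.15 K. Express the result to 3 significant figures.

P ≈ 46.0 W

T = 590.5 °C + 273.15 = 863.65 K.
Area A = 1.81×10⁻³ m².
P = εσAT⁴ = 0.806 × 5.670×10⁻⁸ × 1.81×10⁻³ × (863.65)⁴ = 46.0 W.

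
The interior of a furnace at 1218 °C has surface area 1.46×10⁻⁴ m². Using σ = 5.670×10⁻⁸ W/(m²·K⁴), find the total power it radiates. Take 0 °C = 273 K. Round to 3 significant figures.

P ≈ 40.9 W

T = 1218 °C + 273 = 1491 K.
Area A = 1.46×10⁻⁴ m².
P = σAT⁴ = 5.670×10⁻⁸ × 1.46×10⁻⁴ × (1491)⁴ = 40.9 W.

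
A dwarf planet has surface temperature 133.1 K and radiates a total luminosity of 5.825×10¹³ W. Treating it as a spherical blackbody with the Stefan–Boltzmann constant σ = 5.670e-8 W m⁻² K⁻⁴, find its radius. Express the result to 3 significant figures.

L = 4πR²σT⁴ ⇒ R = √(L/(4πσT⁴)).
σT⁴ = 17.7949 W/m², so R = √(5.825×10¹³/(4π×17.7949)) = 5.10×10⁵ m.

R ≈ 5.10×10⁵ m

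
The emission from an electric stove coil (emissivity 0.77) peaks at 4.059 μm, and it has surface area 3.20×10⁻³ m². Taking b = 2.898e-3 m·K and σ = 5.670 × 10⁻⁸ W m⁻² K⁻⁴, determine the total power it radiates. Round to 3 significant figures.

P ≈ 36.3 W

Wien's law: T = b/λ_max = 2.898×10⁻³/4.059×10⁻⁶ = 713.969 K.
Area A = 3.20×10⁻³ m².
Then P = εσAT⁴ = 0.77×5.670×10⁻⁸×3.20×10⁻³×(713.969)⁴ = 36.3 W.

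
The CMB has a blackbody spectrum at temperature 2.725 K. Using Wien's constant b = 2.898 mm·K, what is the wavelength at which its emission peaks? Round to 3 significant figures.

λ_max ≈ 1.06 mm

Wien's displacement law: λ_max = b/T = (2.898×10⁻³ m·K)/(2.725 K) = 1.063×10⁻³ m.
That is 1.06 mm, in the microwave range.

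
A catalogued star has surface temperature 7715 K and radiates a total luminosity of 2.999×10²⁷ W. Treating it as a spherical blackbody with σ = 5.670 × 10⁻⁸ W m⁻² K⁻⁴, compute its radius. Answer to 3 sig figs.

L = 4πR²σT⁴ ⇒ R = √(L/(4πσT⁴)).
σT⁴ = 2.00875×10⁸ W/m², so R = √(2.999×10²⁷/(4π×2.00875×10⁸)) = 1.09×10⁹ m.

R ≈ 1.09×10⁹ m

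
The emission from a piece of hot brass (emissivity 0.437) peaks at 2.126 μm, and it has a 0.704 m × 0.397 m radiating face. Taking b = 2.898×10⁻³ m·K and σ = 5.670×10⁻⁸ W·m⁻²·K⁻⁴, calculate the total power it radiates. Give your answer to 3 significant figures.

Wien's law: T = b/λ_max = 2.898×10⁻³/2.126×10⁻⁶ = 1363.12 K.
Area A = 0.704 × 0.397 = 0.279488 m².
Then P = εσAT⁴ = 0.437×5.670×10⁻⁸×0.279488×(1363.12)⁴ = 2.39×10⁴ W.

P ≈ 2.39×10⁴ W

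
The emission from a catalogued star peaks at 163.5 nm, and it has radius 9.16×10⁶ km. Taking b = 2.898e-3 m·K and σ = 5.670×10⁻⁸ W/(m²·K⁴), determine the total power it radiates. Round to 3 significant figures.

Wien's law: T = b/λ_max = 2.898×10⁻³/1.635×10⁻⁷ = 17724.8 K.
Surface area A = 4πR² = 4π(9.16×10⁹ m)² = 1.05439×10²¹ m².
Then P = σAT⁴ = 5.670×10⁻⁸×1.05439×10²¹×(17724.8)⁴ = 5.90×10³⁰ W.

P ≈ 5.90×10³⁰ W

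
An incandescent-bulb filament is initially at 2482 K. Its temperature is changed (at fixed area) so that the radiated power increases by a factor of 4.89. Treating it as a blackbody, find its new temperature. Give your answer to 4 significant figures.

T₂ ≈ 3691 K

P ∝ T⁴, so T₂/T₁ = (P₂/P₁)^(1/4) = (4.89)^(1/4) = 1.48706.
T₂ = 2482 × 1.48706 = 3691 K.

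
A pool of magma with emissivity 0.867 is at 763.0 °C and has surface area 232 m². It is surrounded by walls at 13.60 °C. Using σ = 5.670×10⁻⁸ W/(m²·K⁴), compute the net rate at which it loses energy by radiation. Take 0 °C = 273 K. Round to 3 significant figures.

T = 763.0 °C + 273 = 1036.0 K.
Surroundings: T = 13.60 °C + 273 = 286.60 K.
Area A = 232 m².
Net radiated power P_net = εσA(T⁴ − T₀⁴) = 0.867×5.670×10⁻⁸×232×(1036.0⁴ − 286.60⁴).
T⁴ − T₀⁴ = 1.15196×10¹² − 6.74691×10⁹ = 1.14521×10¹² K⁴, so P_net = 1.31×10⁷ W.

Net loss ≈ 1.31×10⁷ W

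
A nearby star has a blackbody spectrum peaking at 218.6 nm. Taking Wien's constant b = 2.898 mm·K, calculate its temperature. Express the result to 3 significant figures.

Wien's law gives T = b/λ_max = (2.898×10⁻³ m·K)/(2.186×10⁻⁷ m) = 1.33×10⁴ K.

T ≈ 1.33×10⁴ K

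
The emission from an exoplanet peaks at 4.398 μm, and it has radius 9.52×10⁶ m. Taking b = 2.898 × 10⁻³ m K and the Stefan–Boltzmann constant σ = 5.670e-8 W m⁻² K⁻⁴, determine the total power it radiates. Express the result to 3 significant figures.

Wien's law: T = b/λ_max = 2.898×10⁻³/4.398×10⁻⁶ = 658.936 K.
Surface area A = 4πR² = 4π(9.52×10⁶ m)² = 1.13890×10¹⁵ m².
Then P = σAT⁴ = 5.670×10⁻⁸×1.13890×10¹⁵×(658.936)⁴ = 1.22×10¹⁹ W.

P ≈ 1.22×10¹⁹ W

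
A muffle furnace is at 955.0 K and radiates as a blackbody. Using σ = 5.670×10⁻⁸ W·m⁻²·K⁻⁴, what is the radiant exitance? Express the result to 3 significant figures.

I ≈ 4.72×10⁴ W/m²

Stefan–Boltzmann: I = σT⁴ = 5.670×10⁻⁸ × (955.0)⁴ = 4.72×10⁴ W/m².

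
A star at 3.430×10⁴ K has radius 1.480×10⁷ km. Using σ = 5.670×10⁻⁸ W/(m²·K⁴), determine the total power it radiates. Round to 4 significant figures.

Surface area A = 4πR² = 4π(1.480×10¹⁰ m)² = 2.75254×10²¹ m².
P = σAT⁴ = 5.670×10⁻⁸ × 2.75254×10²¹ × (3.430×10⁴)⁴ = 2.160×10³² W.

P ≈ 2.160×10³² W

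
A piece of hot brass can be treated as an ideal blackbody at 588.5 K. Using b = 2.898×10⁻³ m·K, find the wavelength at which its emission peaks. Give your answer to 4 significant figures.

Wien's displacement law: λ_max = b/T = (2.898×10⁻³ m·K)/(588.5 K) = 4.9244×10⁻⁶ m.
That is 4.924 μm, in the infrared range.

λ_max ≈ 4.924 μm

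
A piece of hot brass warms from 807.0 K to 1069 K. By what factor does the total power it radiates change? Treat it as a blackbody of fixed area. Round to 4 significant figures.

P ∝ T⁴, so P₂/P₁ = (T₂/T₁)⁴ = (1069/807.0)⁴ = (1.32466)⁴ = 3.079.

P₂/P₁ ≈ 3.079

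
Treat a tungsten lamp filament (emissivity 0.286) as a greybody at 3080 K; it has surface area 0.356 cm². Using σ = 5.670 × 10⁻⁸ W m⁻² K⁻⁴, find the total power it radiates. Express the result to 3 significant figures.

P ≈ 52.0 W

Area A = 0.356 cm² = 3.56×10⁻⁵ m².
P = εσAT⁴ = 0.286 × 5.670×10⁻⁸ × 3.56×10⁻⁵ × (3080)⁴ = 52.0 W.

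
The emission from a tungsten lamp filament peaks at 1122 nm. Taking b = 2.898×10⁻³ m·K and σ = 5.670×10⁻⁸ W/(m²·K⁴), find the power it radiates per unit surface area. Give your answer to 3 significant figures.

I ≈ 2.52×10⁶ W/m²

Wien's law: T = b/λ_max = 2.898×10⁻³/1.122×10⁻⁶ = 2582.89 K.
Then I = σT⁴ = 5.670×10⁻⁸×(2582.89)⁴ = 2.52×10⁶ W/m².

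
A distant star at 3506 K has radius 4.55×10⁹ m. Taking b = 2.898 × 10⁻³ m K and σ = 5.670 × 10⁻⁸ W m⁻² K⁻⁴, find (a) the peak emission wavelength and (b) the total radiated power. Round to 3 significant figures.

λ_max ≈ 827 nm; P ≈ 2.23×10²⁷ W

(a) λ_max = b/T = 2.898×10⁻³/3506 = 8.266×10⁻⁷ m = 827 nm.
Surface area A = 4πR² = 4π(4.55×10⁹ m)² = 2.60155×10²⁰ m².
(b) P = σAT⁴ = 5.670×10⁻⁸×2.60155×10²⁰×(3506)⁴ = 2.23×10²⁷ W.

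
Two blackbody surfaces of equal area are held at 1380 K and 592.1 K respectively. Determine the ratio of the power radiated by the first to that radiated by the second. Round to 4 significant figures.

With equal areas, P₁/P₂ = (T₁/T₂)⁴ = (1380/592.1)⁴ = 29.51.

P₁/P₂ ≈ 29.51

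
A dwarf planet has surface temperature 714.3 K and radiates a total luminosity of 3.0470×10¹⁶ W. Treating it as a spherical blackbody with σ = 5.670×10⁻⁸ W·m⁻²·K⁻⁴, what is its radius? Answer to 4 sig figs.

L = 4πR²σT⁴ ⇒ R = √(L/(4πσT⁴)).
σT⁴ = 14760.7 W/m², so R = √(3.0470×10¹⁶/(4π×14760.7)) = 4.053×10⁵ m.

R ≈ 4.053×10⁵ m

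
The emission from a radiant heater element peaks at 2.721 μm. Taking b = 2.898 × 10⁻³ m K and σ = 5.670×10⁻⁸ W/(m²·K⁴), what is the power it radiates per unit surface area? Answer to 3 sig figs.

Wien's law: T = b/λ_max = 2.898×10⁻³/2.721×10⁻⁶ = 1065.05 K.
Then I = σT⁴ = 5.670×10⁻⁸×(1065.05)⁴ = 7.30×10⁴ W/m².

I ≈ 7.30×10⁴ W/m²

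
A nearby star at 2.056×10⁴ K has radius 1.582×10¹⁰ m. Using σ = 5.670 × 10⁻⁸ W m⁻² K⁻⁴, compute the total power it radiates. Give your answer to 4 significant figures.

P ≈ 3.186×10³¹ W

Surface area A = 4πR² = 4π(1.582×10¹⁰ m)² = 3.14502×10²¹ m².
P = σAT⁴ = 5.670×10⁻⁸ × 3.14502×10²¹ × (2.056×10⁴)⁴ = 3.186×10³¹ W.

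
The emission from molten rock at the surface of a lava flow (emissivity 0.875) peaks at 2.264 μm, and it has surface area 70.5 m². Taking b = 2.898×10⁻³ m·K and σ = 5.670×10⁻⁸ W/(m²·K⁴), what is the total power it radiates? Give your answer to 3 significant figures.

P ≈ 9.39×10⁶ W

Wien's law: T = b/λ_max = 2.898×10⁻³/2.264×10⁻⁶ = 1280.04 K.
Area A = 70.5 m².
Then P = εσAT⁴ = 0.875×5.670×10⁻⁸×70.5×(1280.04)⁴ = 9.39×10⁶ W.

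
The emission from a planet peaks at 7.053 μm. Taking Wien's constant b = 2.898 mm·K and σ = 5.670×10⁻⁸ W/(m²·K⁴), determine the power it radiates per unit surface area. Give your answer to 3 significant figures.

I ≈ 1.62×10³ W/m²

Wien's law: T = b/λ_max = 2.898×10⁻³/7.053×10⁻⁶ = 410.889 K.
Then I = σT⁴ = 5.670×10⁻⁸×(410.889)⁴ = 1.62×10³ W/m².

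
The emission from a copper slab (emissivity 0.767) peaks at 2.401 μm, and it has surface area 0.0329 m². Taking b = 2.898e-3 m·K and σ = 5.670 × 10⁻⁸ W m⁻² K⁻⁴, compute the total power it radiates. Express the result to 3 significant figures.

P ≈ 3.04×10³ W

Wien's law: T = b/λ_max = 2.898×10⁻³/2.401×10⁻⁶ = 1207.00 K.
Area A = 0.0329 m².
Then P = εσAT⁴ = 0.767×5.670×10⁻⁸×0.0329×(1207.00)⁴ = 3.04×10³ W.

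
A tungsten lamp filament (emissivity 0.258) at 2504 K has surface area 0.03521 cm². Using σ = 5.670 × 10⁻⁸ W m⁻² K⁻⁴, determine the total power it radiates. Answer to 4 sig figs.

P ≈ 2.025 W

Area A = 0.03521 cm² = 3.521×10⁻⁶ m².
P = εσAT⁴ = 0.258 × 5.670×10⁻⁸ × 3.521×10⁻⁶ × (2504)⁴ = 2.025 W.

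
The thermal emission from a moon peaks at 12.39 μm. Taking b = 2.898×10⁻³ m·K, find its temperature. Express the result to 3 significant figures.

T ≈ 234 K

Wien's law gives T = b/λ_max = (2.898×10⁻³ m·K)/(1.239×10⁻⁵ m) = 234 K.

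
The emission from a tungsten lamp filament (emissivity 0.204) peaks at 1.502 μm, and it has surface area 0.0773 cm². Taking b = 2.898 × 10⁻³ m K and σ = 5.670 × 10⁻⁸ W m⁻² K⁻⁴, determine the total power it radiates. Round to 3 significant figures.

Wien's law: T = b/λ_max = 2.898×10⁻³/1.502×10⁻⁶ = 1929.43 K.
Area A = 0.0773 cm² = 7.73×10⁻⁶ m².
Then P = εσAT⁴ = 0.204×5.670×10⁻⁸×7.73×10⁻⁶×(1929.43)⁴ = 1.24 W.

P ≈ 1.24 W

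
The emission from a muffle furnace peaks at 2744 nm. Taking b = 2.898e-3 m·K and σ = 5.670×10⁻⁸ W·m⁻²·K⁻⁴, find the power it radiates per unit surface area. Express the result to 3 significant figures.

Wien's law: T = b/λ_max = 2.898×10⁻³/2.744×10⁻⁶ = 1056.12 K.
Then I = σT⁴ = 5.670×10⁻⁸×(1056.12)⁴ = 7.05×10⁴ W/m².

I ≈ 7.05×10⁴ W/m²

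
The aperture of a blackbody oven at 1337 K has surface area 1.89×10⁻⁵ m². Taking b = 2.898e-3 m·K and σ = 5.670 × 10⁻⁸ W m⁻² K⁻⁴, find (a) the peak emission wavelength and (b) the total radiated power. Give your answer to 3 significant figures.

λ_max ≈ 2.17 μm; P ≈ 3.42 W

(a) λ_max = b/T = 2.898×10⁻³/1337 = 2.168×10⁻⁶ m = 2.17 μm.
Area A = 1.89×10⁻⁵ m².
(b) P = σAT⁴ = 5.670×10⁻⁸×1.89×10⁻⁵×(1337)⁴ = 3.42 W.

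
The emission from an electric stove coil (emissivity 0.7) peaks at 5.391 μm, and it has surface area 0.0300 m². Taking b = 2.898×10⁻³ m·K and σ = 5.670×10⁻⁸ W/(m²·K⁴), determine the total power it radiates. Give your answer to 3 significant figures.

P ≈ 99.4 W

Wien's law: T = b/λ_max = 2.898×10⁻³/5.391×10⁻⁶ = 537.563 K.
Area A = 0.0300 m².
Then P = εσAT⁴ = 0.7×5.670×10⁻⁸×0.0300×(537.563)⁴ = 99.4 W.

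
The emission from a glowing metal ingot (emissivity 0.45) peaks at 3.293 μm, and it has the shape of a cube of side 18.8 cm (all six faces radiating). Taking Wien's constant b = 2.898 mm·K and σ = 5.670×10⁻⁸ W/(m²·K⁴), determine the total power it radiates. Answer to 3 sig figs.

P ≈ 3.25×10³ W

Wien's law: T = b/λ_max = 2.898×10⁻³/3.293×10⁻⁶ = 880.049 K.
Area A = 6s² = 6×(0.188 m)² = 0.212064 m².
Then P = εσAT⁴ = 0.45×5.670×10⁻⁸×0.212064×(880.049)⁴ = 3.25×10³ W.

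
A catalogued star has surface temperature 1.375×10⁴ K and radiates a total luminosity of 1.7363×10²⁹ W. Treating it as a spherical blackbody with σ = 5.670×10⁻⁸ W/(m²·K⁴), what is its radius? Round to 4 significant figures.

R ≈ 2.611×10⁹ m

L = 4πR²σT⁴ ⇒ R = √(L/(4πσT⁴)).
σT⁴ = 2.02672×10⁹ W/m², so R = √(1.7363×10²⁹/(4π×2.02672×10⁹)) = 2.611×10⁹ m.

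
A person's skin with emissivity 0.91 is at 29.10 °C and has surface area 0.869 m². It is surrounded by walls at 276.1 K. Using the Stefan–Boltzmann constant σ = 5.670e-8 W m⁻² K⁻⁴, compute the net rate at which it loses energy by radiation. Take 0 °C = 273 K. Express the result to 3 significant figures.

Net loss ≈ 113 W

T = 29.10 °C + 273 = 302.10 K.
Area A = 0.869 m².
Net radiated power P_net = εσA(T⁴ − T₀⁴) = 0.91×5.670×10⁻⁸×0.869×(302.10⁴ − 276.1⁴).
T⁴ − T₀⁴ = 8.32919×10⁹ − 5.81120×10⁹ = 2.51799×10⁹ K⁴, so P_net = 113 W.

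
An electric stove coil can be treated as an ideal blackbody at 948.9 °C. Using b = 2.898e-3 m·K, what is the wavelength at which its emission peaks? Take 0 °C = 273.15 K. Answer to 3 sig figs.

T = 948.9 °C + 273.15 = 1222.05 K.
Wien's displacement law: λ_max = b/T = (2.898×10⁻³ m·K)/(1222.05 K) = 2.371×10⁻⁶ m.
That is 2.37×10³ nm, in the infrared range.

λ_max ≈ 2.37×10³ nm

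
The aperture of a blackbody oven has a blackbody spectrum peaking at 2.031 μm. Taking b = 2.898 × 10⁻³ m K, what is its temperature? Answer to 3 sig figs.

T ≈ 1.43×10³ K

Wien's law gives T = b/λ_max = (2.898×10⁻³ m·K)/(2.031×10⁻⁶ m) = 1.43×10³ K.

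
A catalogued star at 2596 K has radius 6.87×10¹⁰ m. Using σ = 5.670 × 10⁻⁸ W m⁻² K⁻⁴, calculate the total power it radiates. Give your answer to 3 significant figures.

P ≈ 1.53×10²⁹ W

Surface area A = 4πR² = 4π(6.87×10¹⁰ m)² = 5.93094×10²² m².
P = σAT⁴ = 5.670×10⁻⁸ × 5.93094×10²² × (2596)⁴ = 1.53×10²⁹ W.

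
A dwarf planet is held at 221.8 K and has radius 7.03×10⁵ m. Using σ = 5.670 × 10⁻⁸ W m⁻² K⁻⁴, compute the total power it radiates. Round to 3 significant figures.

Surface area A = 4πR² = 4π(7.03×10⁵ m)² = 6.21041×10¹² m².
P = σAT⁴ = 5.670×10⁻⁸ × 6.21041×10¹² × (221.8)⁴ = 8.52×10¹⁴ W.

P ≈ 8.52×10¹⁴ W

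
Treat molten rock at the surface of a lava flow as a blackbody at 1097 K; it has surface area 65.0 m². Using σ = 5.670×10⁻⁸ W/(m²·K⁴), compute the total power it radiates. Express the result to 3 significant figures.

Area A = 65.0 m².
P = σAT⁴ = 5.670×10⁻⁸ × 65.0 × (1097)⁴ = 5.34×10⁶ W.

P ≈ 5.34×10⁶ W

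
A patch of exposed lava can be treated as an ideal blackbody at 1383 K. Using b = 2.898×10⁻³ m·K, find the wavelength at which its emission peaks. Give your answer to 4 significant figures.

Wien's displacement law: λ_max = b/T = (2.898×10⁻³ m·K)/(1383 K) = 2.0954×10⁻⁶ m.
That is 2095 nm, in the infrared range.

λ_max ≈ 2095 nm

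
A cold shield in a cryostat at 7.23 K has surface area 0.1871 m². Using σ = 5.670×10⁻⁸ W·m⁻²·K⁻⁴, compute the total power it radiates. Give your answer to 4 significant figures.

Area A = 0.1871 m².
P = σAT⁴ = 5.670×10⁻⁸ × 0.1871 × (7.23)⁴ = 2.899×10⁻⁵ W.

P ≈ 2.899×10⁻⁵ W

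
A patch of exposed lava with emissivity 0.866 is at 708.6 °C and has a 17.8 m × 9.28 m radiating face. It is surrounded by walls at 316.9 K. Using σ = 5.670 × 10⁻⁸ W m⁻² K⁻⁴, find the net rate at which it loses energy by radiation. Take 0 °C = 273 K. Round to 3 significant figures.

Net loss ≈ 7.45×10⁶ W

T = 708.6 °C + 273 = 981.6 K.
Area A = 17.8 × 9.28 = 165.184 m².
Net radiated power P_net = εσA(T⁴ − T₀⁴) = 0.866×5.670×10⁻⁸×165.184×(981.6⁴ − 316.9⁴).
T⁴ − T₀⁴ = 9.28407×10¹¹ − 1.00853×10¹⁰ = 9.18322×10¹¹ K⁴, so P_net = 7.45×10⁶ W.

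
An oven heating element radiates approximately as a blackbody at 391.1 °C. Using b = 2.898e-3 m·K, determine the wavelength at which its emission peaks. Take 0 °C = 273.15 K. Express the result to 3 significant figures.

T = 391.1 °C + 273.15 = 664.25 K.
Wien's displacement law: λ_max = b/T = (2.898×10⁻³ m·K)/(664.25 K) = 4.363×10⁻⁶ m.
That is 4.36 μm, in the infrared range.

λ_max ≈ 4.36 μm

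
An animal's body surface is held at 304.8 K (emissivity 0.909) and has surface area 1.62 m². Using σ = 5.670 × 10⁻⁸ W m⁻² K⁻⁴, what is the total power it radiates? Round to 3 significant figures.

P ≈ 721 W

Area A = 1.62 m².
P = εσAT⁴ = 0.909 × 5.670×10⁻⁸ × 1.62 × (304.8)⁴ = 721 W.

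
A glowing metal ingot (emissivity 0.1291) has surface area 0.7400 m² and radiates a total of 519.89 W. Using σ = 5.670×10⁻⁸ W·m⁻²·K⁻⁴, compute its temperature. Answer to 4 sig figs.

Area A = 0.7400 m².
P = εσAT⁴ ⇒ T = (P/(εσA))^(1/4) = (519.89/(0.1291×5.670×10⁻⁸×0.7400))^(1/4) = 556.6 K.

T ≈ 556.6 K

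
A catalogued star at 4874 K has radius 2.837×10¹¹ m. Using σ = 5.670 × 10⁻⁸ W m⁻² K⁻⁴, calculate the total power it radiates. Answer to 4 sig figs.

P ≈ 3.236×10³¹ W

Surface area A = 4πR² = 4π(2.837×10¹¹ m)² = 1.01141×10²⁴ m².
P = σAT⁴ = 5.670×10⁻⁸ × 1.01141×10²⁴ × (4874)⁴ = 3.236×10³¹ W.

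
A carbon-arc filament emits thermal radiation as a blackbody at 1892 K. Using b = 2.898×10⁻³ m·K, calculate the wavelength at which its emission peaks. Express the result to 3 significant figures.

Wien's displacement law: λ_max = b/T = (2.898×10⁻³ m·K)/(1892 K) = 1.532×10⁻⁶ m.
That is 1.53×10³ nm, in the infrared range.

λ_max ≈ 1.53×10³ nm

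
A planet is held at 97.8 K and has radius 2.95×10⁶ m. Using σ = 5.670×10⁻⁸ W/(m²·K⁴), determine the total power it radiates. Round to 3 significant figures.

P ≈ 5.67×10¹⁴ W

Surface area A = 4πR² = 4π(2.95×10⁶ m)² = 1.09359×10¹⁴ m².
P = σAT⁴ = 5.670×10⁻⁸ × 1.09359×10¹⁴ × (97.8)⁴ = 5.67×10¹⁴ W.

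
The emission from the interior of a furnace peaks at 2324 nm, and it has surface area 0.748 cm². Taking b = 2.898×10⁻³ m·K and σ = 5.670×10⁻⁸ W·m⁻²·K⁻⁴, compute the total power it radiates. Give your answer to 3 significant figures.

P ≈ 10.3 W

Wien's law: T = b/λ_max = 2.898×10⁻³/2.324×10⁻⁶ = 1246.99 K.
Area A = 0.748 cm² = 7.48×10⁻⁵ m².
Then P = σAT⁴ = 5.670×10⁻⁸×7.48×10⁻⁵×(1246.99)⁴ = 10.3 W.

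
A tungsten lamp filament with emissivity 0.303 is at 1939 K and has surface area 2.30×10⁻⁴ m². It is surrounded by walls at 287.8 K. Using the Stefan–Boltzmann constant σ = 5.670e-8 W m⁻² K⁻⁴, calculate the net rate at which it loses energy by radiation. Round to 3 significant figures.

Net loss ≈ 55.8 W

Area A = 2.30×10⁻⁴ m².
Net radiated power P_net = εσA(T⁴ − T₀⁴) = 0.303×5.670×10⁻⁸×2.30×10⁻⁴×(1939⁴ − 287.8⁴).
T⁴ − T₀⁴ = 1.41355×10¹³ − 6.86062×10⁹ = 1.41286×10¹³ K⁴, so P_net = 55.8 W.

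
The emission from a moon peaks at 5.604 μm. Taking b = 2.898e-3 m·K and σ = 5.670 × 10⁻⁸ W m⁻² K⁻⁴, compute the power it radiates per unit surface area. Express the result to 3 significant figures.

Wien's law: T = b/λ_max = 2.898×10⁻³/5.604×10⁻⁶ = 517.131 K.
Then I = σT⁴ = 5.670×10⁻⁸×(517.131)⁴ = 4.05×10³ W/m².

I ≈ 4.05×10³ W/m²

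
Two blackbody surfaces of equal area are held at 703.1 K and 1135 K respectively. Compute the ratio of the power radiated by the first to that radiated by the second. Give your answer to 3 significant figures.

P₁/P₂ ≈ 0.147

With equal areas, P₁/P₂ = (T₁/T₂)⁴ = (703.1/1135)⁴ = 0.147.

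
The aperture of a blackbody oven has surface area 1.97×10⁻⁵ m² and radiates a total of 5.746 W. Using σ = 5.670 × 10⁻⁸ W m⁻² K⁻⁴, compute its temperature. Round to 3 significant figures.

T ≈ 1.51×10³ K

Area A = 1.97×10⁻⁵ m².
P = σAT⁴ ⇒ T = (P/(σA))^(1/4) = (5.746/(5.670×10⁻⁸×1.97×10⁻⁵))^(1/4) = 1.51×10³ K.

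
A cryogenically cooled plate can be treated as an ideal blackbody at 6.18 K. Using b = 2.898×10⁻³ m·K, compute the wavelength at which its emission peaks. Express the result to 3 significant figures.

Wien's displacement law: λ_max = b/T = (2.898×10⁻³ m·K)/(6.18 K) = 4.689×10⁻⁴ m.
That is 0.469 mm, in the infrared range.

λ_max ≈ 0.469 mm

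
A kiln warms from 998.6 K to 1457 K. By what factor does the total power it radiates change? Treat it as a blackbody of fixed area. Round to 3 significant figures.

P₂/P₁ ≈ 4.53

P ∝ T⁴, so P₂/P₁ = (T₂/T₁)⁴ = (1457/998.6)⁴ = (1.45904)⁴ = 4.53.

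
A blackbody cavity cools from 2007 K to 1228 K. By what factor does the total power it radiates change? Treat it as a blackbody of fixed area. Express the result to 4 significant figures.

P₂/P₁ ≈ 0.1402

P ∝ T⁴, so P₂/P₁ = (T₂/T₁)⁴ = (1228/2007)⁴ = (0.611858)⁴ = 0.1402.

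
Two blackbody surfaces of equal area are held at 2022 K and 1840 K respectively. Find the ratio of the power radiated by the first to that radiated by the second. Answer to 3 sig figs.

With equal areas, P₁/P₂ = (T₁/T₂)⁴ = (2022/1840)⁴ = 1.46.

P₁/P₂ ≈ 1.46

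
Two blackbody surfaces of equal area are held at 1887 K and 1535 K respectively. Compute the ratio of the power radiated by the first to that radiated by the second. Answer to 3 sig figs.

With equal areas, P₁/P₂ = (T₁/T₂)⁴ = (1887/1535)⁴ = 2.28.

P₁/P₂ ≈ 2.28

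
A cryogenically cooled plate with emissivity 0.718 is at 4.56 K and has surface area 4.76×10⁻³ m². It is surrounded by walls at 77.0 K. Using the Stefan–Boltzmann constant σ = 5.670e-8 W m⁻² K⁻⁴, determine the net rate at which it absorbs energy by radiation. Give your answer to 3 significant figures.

Net gain ≈ 6.81×10⁻³ W

Area A = 4.76×10⁻³ m².
Net radiated power P_net = εσA(T⁴ − T₀⁴) = 0.718×5.670×10⁻⁸×4.76×10⁻³×(4.56⁴ − 77.0⁴).
T⁴ − T₀⁴ = 432.374 − 3.51530×10⁷ = -3.51526×10⁷ K⁴, so P_net = -6.81×10⁻³ W — negative, meaning a net gain of 6.81×10⁻³ W.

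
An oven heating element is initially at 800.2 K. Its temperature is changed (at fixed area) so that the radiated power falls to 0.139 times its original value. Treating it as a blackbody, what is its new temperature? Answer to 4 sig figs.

T₂ ≈ 488.6 K

P ∝ T⁴, so T₂/T₁ = (P₂/P₁)^(1/4) = (0.139)^(1/4) = 0.610596.
T₂ = 800.2 × 0.610596 = 488.6 K.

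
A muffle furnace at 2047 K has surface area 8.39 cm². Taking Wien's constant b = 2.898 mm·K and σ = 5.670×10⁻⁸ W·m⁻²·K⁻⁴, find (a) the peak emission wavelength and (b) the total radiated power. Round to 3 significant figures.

λ_max ≈ 1.42 μm; P ≈ 835 W

(a) λ_max = b/T = 2.898×10⁻³/2047 = 1.416×10⁻⁶ m = 1.42 μm.
Area A = 8.39 cm² = 8.39×10⁻⁴ m².
(b) P = σAT⁴ = 5.670×10⁻⁸×8.39×10⁻⁴×(2047)⁴ = 835 W.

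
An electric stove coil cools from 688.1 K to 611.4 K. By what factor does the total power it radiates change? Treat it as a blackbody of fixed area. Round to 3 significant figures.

P ∝ T⁴, so P₂/P₁ = (T₂/T₁)⁴ = (611.4/688.1)⁴ = (0.888534)⁴ = 0.623.

P₂/P₁ ≈ 0.623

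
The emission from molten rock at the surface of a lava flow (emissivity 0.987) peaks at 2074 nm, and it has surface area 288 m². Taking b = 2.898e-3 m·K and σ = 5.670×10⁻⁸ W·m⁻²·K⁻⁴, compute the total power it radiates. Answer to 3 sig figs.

Wien's law: T = b/λ_max = 2.898×10⁻³/2.074×10⁻⁶ = 1397.30 K.
Area A = 288 m².
Then P = εσAT⁴ = 0.987×5.670×10⁻⁸×288×(1397.30)⁴ = 6.14×10⁷ W.

P ≈ 6.14×10⁷ W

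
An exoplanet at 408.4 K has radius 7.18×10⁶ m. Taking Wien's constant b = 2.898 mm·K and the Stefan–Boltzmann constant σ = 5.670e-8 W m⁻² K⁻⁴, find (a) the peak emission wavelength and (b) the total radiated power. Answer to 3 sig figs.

λ_max ≈ 7.10 μm; P ≈ 1.02×10¹⁸ W

(a) λ_max = b/T = 2.898×10⁻³/408.4 = 7.096×10⁻⁶ m = 7.10 μm.
Surface area A = 4πR² = 4π(7.18×10⁶ m)² = 6.47827×10¹⁴ m².
(b) P = σAT⁴ = 5.670×10⁻⁸×6.47827×10¹⁴×(408.4)⁴ = 1.02×10¹⁸ W.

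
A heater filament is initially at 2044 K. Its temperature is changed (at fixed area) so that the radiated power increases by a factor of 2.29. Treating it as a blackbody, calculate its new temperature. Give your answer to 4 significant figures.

T₂ ≈ 2514 K

P ∝ T⁴, so T₂/T₁ = (P₂/P₁)^(1/4) = (2.29)^(1/4) = 1.23015.
T₂ = 2044 × 1.23015 = 2514 K.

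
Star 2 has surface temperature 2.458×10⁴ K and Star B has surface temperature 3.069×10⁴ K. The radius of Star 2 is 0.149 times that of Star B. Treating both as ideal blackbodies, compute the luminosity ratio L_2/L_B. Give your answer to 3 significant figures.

L ∝ R²T⁴, so L_2/L_B = (R_2/R_B)²(T_2/T_B)⁴ = (0.149)² × (2.458×10⁴/3.069×10⁴)⁴ = 0.022201 × 0.411472 = 9.14×10⁻³.

L_2/L_B ≈ 9.14×10⁻³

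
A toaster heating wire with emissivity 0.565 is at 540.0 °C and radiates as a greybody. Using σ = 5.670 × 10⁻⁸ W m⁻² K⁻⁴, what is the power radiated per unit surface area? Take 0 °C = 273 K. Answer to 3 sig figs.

T = 540.0 °C + 273 = 813.0 K.
Stefan–Boltzmann: I = εσT⁴ = 0.565 × 5.670×10⁻⁸ × (813.0)⁴ = 1.40×10⁴ W/m².

I ≈ 1.40×10⁴ W/m²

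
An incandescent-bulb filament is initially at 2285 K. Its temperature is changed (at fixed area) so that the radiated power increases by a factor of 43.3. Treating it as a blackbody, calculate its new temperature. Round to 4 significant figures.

P ∝ T⁴, so T₂/T₁ = (P₂/P₁)^(1/4) = (43.3)^(1/4) = 2.56520.
T₂ = 2285 × 2.56520 = 5861 K.

T₂ ≈ 5861 K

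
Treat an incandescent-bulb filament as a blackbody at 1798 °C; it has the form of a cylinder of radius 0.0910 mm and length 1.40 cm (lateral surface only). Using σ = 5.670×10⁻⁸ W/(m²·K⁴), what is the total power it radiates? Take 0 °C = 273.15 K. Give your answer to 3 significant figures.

T = 1798 °C + 273.15 = 2071.15 K.
Lateral area A = 2πrL = 2π×9.10×10⁻⁵×0.0140 = 8.00478×10⁻⁶ m².
P = σAT⁴ = 5.670×10⁻⁸ × 8.00478×10⁻⁶ × (2071.15)⁴ = 8.35 W.

P ≈ 8.35 W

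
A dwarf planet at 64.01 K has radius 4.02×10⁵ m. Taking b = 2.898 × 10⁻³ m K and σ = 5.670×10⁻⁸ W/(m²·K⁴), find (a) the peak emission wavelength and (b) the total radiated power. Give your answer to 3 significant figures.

(a) λ_max = b/T = 2.898×10⁻³/64.01 = 4.527×10⁻⁵ m = 45.3 μm.
Surface area A = 4πR² = 4π(4.02×10⁵ m)² = 2.03078×10¹² m².
(b) P = σAT⁴ = 5.670×10⁻⁸×2.03078×10¹²×(64.01)⁴ = 1.93×10¹² W.

λ_max ≈ 45.3 μm; P ≈ 1.93×10¹² W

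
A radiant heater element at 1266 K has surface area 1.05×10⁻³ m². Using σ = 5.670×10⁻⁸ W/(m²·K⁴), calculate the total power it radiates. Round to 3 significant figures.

P ≈ 153 W

Area A = 1.05×10⁻³ m².
P = σAT⁴ = 5.670×10⁻⁸ × 1.05×10⁻³ × (1266)⁴ = 153 W.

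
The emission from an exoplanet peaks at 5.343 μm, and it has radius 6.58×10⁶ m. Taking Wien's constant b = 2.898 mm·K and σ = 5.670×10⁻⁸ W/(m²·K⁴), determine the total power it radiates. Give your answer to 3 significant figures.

Wien's law: T = b/λ_max = 2.898×10⁻³/5.343×10⁻⁶ = 542.392 K.
Surface area A = 4πR² = 4π(6.58×10⁶ m)² = 5.44079×10¹⁴ m².
Then P = σAT⁴ = 5.670×10⁻⁸×5.44079×10¹⁴×(542.392)⁴ = 2.67×10¹⁸ W.

P ≈ 2.67×10¹⁸ W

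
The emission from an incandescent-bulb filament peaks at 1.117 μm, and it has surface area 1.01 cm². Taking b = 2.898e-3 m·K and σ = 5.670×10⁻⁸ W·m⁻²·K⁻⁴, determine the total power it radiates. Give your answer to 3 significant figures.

P ≈ 259 W

Wien's law: T = b/λ_max = 2.898×10⁻³/1.117×10⁻⁶ = 2594.45 K.
Area A = 1.01 cm² = 1.01×10⁻⁴ m².
Then P = σAT⁴ = 5.670×10⁻⁸×1.01×10⁻⁴×(2594.45)⁴ = 259 W.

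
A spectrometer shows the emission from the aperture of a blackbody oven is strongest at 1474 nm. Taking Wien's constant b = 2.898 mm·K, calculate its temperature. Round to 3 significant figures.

T ≈ 1.97×10³ K

Wien's law gives T = b/λ_max = (2.898×10⁻³ m·K)/(1.474×10⁻⁶ m) = 1.97×10³ K.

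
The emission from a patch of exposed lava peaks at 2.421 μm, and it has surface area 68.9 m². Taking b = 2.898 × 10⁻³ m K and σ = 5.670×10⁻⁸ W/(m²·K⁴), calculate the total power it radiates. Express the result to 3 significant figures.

P ≈ 8.02×10⁶ W

Wien's law: T = b/λ_max = 2.898×10⁻³/2.421×10⁻⁶ = 1197.03 K.
Area A = 68.9 m².
Then P = σAT⁴ = 5.670×10⁻⁸×68.9×(1197.03)⁴ = 8.02×10⁶ W.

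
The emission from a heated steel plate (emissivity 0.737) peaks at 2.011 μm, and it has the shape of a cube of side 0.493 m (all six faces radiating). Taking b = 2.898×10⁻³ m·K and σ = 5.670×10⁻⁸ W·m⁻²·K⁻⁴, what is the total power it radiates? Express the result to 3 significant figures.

P ≈ 2.63×10⁵ W

Wien's law: T = b/λ_max = 2.898×10⁻³/2.011×10⁻⁶ = 1441.07 K.
Area A = 6s² = 6×(0.493 m)² = 1.45829 m².
Then P = εσAT⁴ = 0.737×5.670×10⁻⁸×1.45829×(1441.07)⁴ = 2.63×10⁵ W.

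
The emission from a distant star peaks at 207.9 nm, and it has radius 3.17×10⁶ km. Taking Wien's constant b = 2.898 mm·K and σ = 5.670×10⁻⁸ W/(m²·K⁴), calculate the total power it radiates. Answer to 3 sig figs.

Wien's law: T = b/λ_max = 2.898×10⁻³/2.079×10⁻⁷ = 13939.4 K.
Surface area A = 4πR² = 4π(3.17×10⁹ m)² = 1.26278×10²⁰ m².
Then P = σAT⁴ = 5.670×10⁻⁸×1.26278×10²⁰×(13939.4)⁴ = 2.70×10²⁹ W.

P ≈ 2.70×10²⁹ W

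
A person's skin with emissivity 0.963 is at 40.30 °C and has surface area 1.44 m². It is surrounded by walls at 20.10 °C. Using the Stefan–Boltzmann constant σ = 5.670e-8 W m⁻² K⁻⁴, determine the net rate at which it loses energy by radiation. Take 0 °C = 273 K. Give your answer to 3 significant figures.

T = 40.30 °C + 273 = 313.30 K.
Surroundings: T = 20.10 °C + 273 = 293.10 K.
Area A = 1.44 m².
Net radiated power P_net = εσA(T⁴ − T₀⁴) = 0.963×5.670×10⁻⁸×1.44×(313.30⁴ − 293.10⁴).
T⁴ − T₀⁴ = 9.63478×10⁹ − 7.38012×10⁹ = 2.25466×10⁹ K⁴, so P_net = 177 W.

Net loss ≈ 177 W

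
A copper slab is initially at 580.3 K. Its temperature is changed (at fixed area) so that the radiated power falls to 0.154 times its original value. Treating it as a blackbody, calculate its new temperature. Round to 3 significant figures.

T₂ ≈ 364 K

P ∝ T⁴, so T₂/T₁ = (P₂/P₁)^(1/4) = (0.154)^(1/4) = 0.626441.
T₂ = 580.3 × 0.626441 = 364 K.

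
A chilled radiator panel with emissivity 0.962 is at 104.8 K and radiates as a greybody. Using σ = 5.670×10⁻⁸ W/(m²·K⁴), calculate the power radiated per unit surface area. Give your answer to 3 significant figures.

I ≈ 6.58 W/m²

Stefan–Boltzmann: I = εσT⁴ = 0.962 × 5.670×10⁻⁸ × (104.8)⁴ = 6.58 W/m².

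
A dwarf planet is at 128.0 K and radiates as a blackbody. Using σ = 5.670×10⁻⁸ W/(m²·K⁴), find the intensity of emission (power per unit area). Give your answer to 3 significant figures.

I ≈ 15.2 W/m²

Stefan–Boltzmann: I = σT⁴ = 5.670×10⁻⁸ × (128.0)⁴ = 15.2 W/m².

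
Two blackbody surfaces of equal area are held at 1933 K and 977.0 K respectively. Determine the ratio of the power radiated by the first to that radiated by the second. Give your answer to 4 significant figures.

With equal areas, P₁/P₂ = (T₁/T₂)⁴ = (1933/977.0)⁴ = 15.32.

P₁/P₂ ≈ 15.32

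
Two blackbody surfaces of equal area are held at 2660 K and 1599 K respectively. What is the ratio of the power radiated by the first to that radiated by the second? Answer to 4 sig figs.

With equal areas, P₁/P₂ = (T₁/T₂)⁴ = (2660/1599)⁴ = 7.658.

P₁/P₂ ≈ 7.658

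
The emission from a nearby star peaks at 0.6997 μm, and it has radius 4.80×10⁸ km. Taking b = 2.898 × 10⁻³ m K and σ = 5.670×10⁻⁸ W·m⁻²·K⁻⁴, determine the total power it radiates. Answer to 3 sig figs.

Wien's law: T = b/λ_max = 2.898×10⁻³/6.997×10⁻⁷ = 4141.78 K.
Surface area A = 4πR² = 4π(4.80×10¹¹ m)² = 2.89529×10²⁴ m².
Then P = σAT⁴ = 5.670×10⁻⁸×2.89529×10²⁴×(4141.78)⁴ = 4.83×10³¹ W.

P ≈ 4.83×10³¹ W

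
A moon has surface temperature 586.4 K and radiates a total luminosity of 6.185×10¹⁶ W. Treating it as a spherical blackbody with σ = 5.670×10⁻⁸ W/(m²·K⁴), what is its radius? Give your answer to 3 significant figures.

R ≈ 8.57×10⁵ m

L = 4πR²σT⁴ ⇒ R = √(L/(4πσT⁴)).
σT⁴ = 6704.38 W/m², so R = √(6.185×10¹⁶/(4π×6704.38)) = 8.57×10⁵ m.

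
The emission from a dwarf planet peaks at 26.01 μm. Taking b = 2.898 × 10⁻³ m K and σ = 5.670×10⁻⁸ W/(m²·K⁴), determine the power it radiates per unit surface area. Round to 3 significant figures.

I ≈ 8.74 W/m²

Wien's law: T = b/λ_max = 2.898×10⁻³/2.601×10⁻⁵ = 111.419 K.
Then I = σT⁴ = 5.670×10⁻⁸×(111.419)⁴ = 8.74 W/m².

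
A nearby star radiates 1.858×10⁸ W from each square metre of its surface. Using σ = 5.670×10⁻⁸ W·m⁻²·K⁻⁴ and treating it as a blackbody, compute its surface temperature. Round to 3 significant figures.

T ≈ 7.57×10³ K

I = σT⁴, so T = (I/σ)^(1/4) = (1.858×10⁸/(5.670×10⁻⁸))^(1/4) = 7.57×10³ K.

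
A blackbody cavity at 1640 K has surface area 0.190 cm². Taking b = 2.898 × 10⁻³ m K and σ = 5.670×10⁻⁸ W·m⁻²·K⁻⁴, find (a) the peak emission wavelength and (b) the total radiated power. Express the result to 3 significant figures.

λ_max ≈ 1.77×10³ nm; P ≈ 7.79 W

(a) λ_max = b/T = 2.898×10⁻³/1640 = 1.767×10⁻⁶ m = 1.77×10³ nm.
Area A = 0.190 cm² = 1.90×10⁻⁵ m².
(b) P = σAT⁴ = 5.670×10⁻⁸×1.90×10⁻⁵×(1640)⁴ = 7.79 W.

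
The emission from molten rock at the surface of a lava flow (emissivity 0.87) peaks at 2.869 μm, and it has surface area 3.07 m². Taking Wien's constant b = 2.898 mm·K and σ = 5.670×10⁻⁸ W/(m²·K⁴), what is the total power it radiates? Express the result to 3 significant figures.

Wien's law: T = b/λ_max = 2.898×10⁻³/2.869×10⁻⁶ = 1010.11 K.
Area A = 3.07 m².
Then P = εσAT⁴ = 0.87×5.670×10⁻⁸×3.07×(1010.11)⁴ = 1.58×10⁵ W.

P ≈ 1.58×10⁵ W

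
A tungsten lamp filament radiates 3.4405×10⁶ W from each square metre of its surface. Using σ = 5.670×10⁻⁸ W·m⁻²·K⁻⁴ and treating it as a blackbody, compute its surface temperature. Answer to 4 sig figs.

I = σT⁴, so T = (I/σ)^(1/4) = (3.4405×10⁶/(5.670×10⁻⁸))^(1/4) = 2791 K.

T ≈ 2791 K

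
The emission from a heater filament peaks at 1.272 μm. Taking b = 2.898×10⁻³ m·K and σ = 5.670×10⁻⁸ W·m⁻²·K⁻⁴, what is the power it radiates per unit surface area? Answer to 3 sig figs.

I ≈ 1.53×10⁶ W/m²

Wien's law: T = b/λ_max = 2.898×10⁻³/1.272×10⁻⁶ = 2278.30 K.
Then I = σT⁴ = 5.670×10⁻⁸×(2278.30)⁴ = 1.53×10⁶ W/m².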